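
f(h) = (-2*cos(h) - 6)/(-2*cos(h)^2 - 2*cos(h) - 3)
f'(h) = (-4*sin(h)*cos(h) - 2*sin(h))*(-2*cos(h) - 6)/(-2*cos(h)^2 - 2*cos(h) - 3)^2 + 2*sin(h)/(-2*cos(h)^2 - 2*cos(h) - 3) = 2*(12*cos(h) + cos(2*h) + 4)*sin(h)/(2*cos(h) + cos(2*h) + 4)^2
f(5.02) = 1.74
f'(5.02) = -0.91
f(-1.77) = 2.09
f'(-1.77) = -0.19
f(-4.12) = 1.95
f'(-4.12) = -0.81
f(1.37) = 1.84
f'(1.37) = 0.89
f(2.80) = 1.42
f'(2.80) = -0.52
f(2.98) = 1.35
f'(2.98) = -0.25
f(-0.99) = 1.51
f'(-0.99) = -0.77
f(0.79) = 1.37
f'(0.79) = 0.61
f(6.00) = 1.17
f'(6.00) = -0.20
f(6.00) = 1.17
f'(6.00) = -0.20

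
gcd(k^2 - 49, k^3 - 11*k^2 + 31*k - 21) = k - 7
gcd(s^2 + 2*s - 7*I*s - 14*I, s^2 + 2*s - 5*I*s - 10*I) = s + 2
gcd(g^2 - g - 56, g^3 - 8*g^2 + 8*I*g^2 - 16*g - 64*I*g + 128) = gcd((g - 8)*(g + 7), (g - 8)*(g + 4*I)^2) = g - 8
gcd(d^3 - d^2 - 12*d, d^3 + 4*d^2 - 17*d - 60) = d^2 - d - 12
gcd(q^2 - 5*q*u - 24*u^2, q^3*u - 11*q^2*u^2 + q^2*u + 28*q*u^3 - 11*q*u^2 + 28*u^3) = 1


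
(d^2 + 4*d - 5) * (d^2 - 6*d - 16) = d^4 - 2*d^3 - 45*d^2 - 34*d + 80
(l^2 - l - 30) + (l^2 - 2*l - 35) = 2*l^2 - 3*l - 65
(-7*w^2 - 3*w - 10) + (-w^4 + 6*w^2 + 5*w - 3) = -w^4 - w^2 + 2*w - 13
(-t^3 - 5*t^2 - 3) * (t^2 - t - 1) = -t^5 - 4*t^4 + 6*t^3 + 2*t^2 + 3*t + 3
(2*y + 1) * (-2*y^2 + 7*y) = -4*y^3 + 12*y^2 + 7*y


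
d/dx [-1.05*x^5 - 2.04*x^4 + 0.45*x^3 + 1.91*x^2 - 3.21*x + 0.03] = -5.25*x^4 - 8.16*x^3 + 1.35*x^2 + 3.82*x - 3.21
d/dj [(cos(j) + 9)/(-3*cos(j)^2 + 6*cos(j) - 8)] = (3*sin(j)^2 - 54*cos(j) + 59)*sin(j)/(3*cos(j)^2 - 6*cos(j) + 8)^2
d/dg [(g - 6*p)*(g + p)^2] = (g + p)*(3*g - 11*p)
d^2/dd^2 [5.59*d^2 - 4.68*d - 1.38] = 11.1800000000000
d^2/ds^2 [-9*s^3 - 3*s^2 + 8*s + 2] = -54*s - 6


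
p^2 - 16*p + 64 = (p - 8)^2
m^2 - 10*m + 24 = (m - 6)*(m - 4)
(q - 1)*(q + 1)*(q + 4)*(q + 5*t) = q^4 + 5*q^3*t + 4*q^3 + 20*q^2*t - q^2 - 5*q*t - 4*q - 20*t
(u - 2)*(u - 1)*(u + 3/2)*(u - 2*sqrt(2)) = u^4 - 2*sqrt(2)*u^3 - 3*u^3/2 - 5*u^2/2 + 3*sqrt(2)*u^2 + 3*u + 5*sqrt(2)*u - 6*sqrt(2)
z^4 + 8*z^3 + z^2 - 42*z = z*(z - 2)*(z + 3)*(z + 7)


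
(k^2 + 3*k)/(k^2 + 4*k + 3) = k/(k + 1)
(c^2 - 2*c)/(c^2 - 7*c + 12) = c*(c - 2)/(c^2 - 7*c + 12)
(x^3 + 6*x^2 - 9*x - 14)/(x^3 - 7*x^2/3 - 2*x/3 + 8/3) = 3*(x + 7)/(3*x - 4)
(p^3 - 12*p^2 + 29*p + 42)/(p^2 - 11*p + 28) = (p^2 - 5*p - 6)/(p - 4)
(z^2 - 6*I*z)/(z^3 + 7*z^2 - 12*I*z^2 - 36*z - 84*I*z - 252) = z/(z^2 + z*(7 - 6*I) - 42*I)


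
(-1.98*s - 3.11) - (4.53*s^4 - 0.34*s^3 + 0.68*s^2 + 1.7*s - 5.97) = -4.53*s^4 + 0.34*s^3 - 0.68*s^2 - 3.68*s + 2.86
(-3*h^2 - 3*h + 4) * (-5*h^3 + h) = 15*h^5 + 15*h^4 - 23*h^3 - 3*h^2 + 4*h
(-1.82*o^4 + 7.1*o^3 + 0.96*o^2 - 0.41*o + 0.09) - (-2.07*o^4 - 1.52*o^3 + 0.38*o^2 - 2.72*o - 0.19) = 0.25*o^4 + 8.62*o^3 + 0.58*o^2 + 2.31*o + 0.28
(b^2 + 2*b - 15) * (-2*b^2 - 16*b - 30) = -2*b^4 - 20*b^3 - 32*b^2 + 180*b + 450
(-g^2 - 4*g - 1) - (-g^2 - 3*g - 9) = 8 - g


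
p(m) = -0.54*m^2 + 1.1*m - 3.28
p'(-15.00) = 17.30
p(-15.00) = -141.28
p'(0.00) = 1.10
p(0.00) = -3.28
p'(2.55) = -1.65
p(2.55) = -3.99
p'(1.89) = -0.94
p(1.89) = -3.13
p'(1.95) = -1.01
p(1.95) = -3.19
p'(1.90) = -0.95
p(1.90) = -3.14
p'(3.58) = -2.77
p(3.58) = -6.26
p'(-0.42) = 1.55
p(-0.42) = -3.84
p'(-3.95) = 5.37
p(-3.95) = -16.05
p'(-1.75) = 2.99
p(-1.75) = -6.86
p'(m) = 1.1 - 1.08*m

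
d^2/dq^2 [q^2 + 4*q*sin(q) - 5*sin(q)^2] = -4*q*sin(q) + 20*sin(q)^2 + 8*cos(q) - 8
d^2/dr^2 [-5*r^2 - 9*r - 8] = -10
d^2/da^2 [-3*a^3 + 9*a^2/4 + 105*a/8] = 9/2 - 18*a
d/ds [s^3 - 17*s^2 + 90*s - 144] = 3*s^2 - 34*s + 90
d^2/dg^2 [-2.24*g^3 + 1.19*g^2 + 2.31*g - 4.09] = 2.38 - 13.44*g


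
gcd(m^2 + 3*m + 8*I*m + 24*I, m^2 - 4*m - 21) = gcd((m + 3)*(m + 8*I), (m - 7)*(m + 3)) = m + 3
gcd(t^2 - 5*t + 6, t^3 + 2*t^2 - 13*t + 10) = t - 2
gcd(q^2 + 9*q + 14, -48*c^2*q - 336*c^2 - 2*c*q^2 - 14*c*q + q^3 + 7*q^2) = q + 7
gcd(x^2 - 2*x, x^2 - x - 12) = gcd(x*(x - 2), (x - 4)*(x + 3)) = 1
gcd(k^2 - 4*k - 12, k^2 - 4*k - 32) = 1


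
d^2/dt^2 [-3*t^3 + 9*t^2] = 18 - 18*t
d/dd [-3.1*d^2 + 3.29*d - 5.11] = 3.29 - 6.2*d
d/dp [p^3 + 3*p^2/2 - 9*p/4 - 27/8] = 3*p^2 + 3*p - 9/4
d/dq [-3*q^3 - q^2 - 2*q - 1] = -9*q^2 - 2*q - 2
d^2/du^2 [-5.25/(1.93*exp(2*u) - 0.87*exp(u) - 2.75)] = (5.25*(3.86*exp(u) - 0.87)*(7.72*exp(u) - 1.74)*exp(u) + (40.53*exp(u) - 4.5675)*(-1.93*exp(2*u) + 0.87*exp(u) + 2.75))*exp(u)/(-1.93*exp(2*u) + 0.87*exp(u) + 2.75)^3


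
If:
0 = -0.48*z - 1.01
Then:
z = -2.10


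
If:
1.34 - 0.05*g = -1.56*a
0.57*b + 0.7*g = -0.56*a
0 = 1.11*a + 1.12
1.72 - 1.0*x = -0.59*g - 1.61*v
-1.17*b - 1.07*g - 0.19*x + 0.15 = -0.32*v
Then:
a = -1.01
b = 6.74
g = -4.68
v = 179.37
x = 287.74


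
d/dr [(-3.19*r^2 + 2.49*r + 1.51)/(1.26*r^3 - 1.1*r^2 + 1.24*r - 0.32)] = (4.0194*r^4 - 6.2748*r^3 - 6.9244*r^2 + 5.3636*r - 2.6692)/(1.5876*r^6 - 2.772*r^5 + 4.3348*r^4 - 3.5344*r^3 + 2.2416*r^2 - 0.7936*r + 0.1024)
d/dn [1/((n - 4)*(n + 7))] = (-2*n - 3)/(n^4 + 6*n^3 - 47*n^2 - 168*n + 784)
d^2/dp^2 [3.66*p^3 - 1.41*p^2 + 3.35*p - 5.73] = 21.96*p - 2.82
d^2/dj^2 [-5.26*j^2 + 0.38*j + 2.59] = -10.5200000000000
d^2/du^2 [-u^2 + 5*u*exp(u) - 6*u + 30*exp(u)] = 5*u*exp(u) + 40*exp(u) - 2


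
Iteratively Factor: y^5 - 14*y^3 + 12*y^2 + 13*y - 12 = (y + 1)*(y^4 - y^3 - 13*y^2 + 25*y - 12) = (y - 3)*(y + 1)*(y^3 + 2*y^2 - 7*y + 4) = (y - 3)*(y + 1)*(y + 4)*(y^2 - 2*y + 1) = (y - 3)*(y - 1)*(y + 1)*(y + 4)*(y - 1)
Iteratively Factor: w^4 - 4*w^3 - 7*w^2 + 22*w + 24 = (w - 4)*(w^3 - 7*w - 6) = (w - 4)*(w + 1)*(w^2 - w - 6) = (w - 4)*(w - 3)*(w + 1)*(w + 2)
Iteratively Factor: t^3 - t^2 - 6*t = (t + 2)*(t^2 - 3*t) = (t - 3)*(t + 2)*(t)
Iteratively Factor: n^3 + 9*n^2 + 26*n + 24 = (n + 3)*(n^2 + 6*n + 8) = (n + 3)*(n + 4)*(n + 2)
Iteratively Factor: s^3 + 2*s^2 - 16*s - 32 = (s + 4)*(s^2 - 2*s - 8) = (s + 2)*(s + 4)*(s - 4)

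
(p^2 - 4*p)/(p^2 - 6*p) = (p - 4)/(p - 6)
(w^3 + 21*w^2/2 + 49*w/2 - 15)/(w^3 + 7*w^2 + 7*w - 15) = (w^2 + 11*w/2 - 3)/(w^2 + 2*w - 3)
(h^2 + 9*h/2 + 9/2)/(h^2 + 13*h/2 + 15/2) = (h + 3)/(h + 5)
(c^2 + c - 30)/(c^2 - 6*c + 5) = (c + 6)/(c - 1)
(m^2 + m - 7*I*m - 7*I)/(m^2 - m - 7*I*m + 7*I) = (m + 1)/(m - 1)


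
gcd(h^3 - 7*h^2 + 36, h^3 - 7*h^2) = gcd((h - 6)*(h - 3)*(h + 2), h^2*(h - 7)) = 1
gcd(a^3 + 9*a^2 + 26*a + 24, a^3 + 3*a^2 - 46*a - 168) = a + 4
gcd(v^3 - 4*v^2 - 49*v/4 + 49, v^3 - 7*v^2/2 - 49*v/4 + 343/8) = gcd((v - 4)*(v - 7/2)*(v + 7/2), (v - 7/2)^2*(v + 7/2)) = v^2 - 49/4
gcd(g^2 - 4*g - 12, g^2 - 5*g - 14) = g + 2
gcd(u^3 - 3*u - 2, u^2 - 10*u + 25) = 1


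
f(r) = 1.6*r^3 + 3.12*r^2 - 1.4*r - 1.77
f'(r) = 4.8*r^2 + 6.24*r - 1.4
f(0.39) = -1.75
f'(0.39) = 1.76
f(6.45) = 548.34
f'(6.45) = 238.54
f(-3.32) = -21.28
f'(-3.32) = 30.79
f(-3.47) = -26.20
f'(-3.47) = 34.74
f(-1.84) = 1.40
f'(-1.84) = 3.37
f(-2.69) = -6.57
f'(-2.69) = 16.55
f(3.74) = 120.34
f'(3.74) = 89.08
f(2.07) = 22.89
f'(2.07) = 32.08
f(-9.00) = -902.85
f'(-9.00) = 331.24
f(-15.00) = -4678.77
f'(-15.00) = 985.00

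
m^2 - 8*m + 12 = (m - 6)*(m - 2)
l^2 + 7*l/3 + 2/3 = (l + 1/3)*(l + 2)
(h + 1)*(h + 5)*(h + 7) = h^3 + 13*h^2 + 47*h + 35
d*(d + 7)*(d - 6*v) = d^3 - 6*d^2*v + 7*d^2 - 42*d*v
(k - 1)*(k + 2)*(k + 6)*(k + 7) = k^4 + 14*k^3 + 53*k^2 + 16*k - 84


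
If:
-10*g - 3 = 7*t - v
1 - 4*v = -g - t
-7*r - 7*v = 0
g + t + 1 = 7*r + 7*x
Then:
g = 4/3 - 63*x/11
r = -7*x/11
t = 91*x/11 - 7/3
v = 7*x/11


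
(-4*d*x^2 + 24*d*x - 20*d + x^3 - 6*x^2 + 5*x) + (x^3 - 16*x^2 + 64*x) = -4*d*x^2 + 24*d*x - 20*d + 2*x^3 - 22*x^2 + 69*x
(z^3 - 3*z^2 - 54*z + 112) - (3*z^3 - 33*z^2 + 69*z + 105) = -2*z^3 + 30*z^2 - 123*z + 7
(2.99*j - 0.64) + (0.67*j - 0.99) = 3.66*j - 1.63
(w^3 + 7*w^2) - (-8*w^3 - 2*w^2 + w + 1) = 9*w^3 + 9*w^2 - w - 1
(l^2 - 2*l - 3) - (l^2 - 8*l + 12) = 6*l - 15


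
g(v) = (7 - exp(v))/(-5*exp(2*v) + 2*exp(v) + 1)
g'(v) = (7 - exp(v))*(10*exp(2*v) - 2*exp(v))/(-5*exp(2*v) + 2*exp(v) + 1)^2 - exp(v)/(-5*exp(2*v) + 2*exp(v) + 1) = 5*(-exp(2*v) + 14*exp(v) - 3)*exp(v)/(25*exp(4*v) - 20*exp(3*v) - 6*exp(2*v) + 4*exp(v) + 1)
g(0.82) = -0.23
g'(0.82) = 0.66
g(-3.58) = 6.63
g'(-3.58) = -0.33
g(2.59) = 0.01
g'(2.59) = 0.00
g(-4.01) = 6.75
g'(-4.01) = -0.23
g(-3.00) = 6.39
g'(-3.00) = -0.49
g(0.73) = -0.30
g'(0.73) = 0.84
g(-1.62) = 5.67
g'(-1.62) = -0.18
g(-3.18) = 6.48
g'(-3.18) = -0.44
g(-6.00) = 6.96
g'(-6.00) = -0.04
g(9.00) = 0.00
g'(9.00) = 0.00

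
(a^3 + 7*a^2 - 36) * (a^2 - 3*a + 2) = a^5 + 4*a^4 - 19*a^3 - 22*a^2 + 108*a - 72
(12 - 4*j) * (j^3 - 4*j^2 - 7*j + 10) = -4*j^4 + 28*j^3 - 20*j^2 - 124*j + 120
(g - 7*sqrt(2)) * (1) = g - 7*sqrt(2)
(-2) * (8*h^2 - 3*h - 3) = -16*h^2 + 6*h + 6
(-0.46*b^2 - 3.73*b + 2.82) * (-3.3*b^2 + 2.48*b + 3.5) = 1.518*b^4 + 11.1682*b^3 - 20.1664*b^2 - 6.0614*b + 9.87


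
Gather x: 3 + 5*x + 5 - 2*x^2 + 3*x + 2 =-2*x^2 + 8*x + 10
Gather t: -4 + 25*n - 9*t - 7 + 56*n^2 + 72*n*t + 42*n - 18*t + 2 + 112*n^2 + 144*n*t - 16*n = 168*n^2 + 51*n + t*(216*n - 27) - 9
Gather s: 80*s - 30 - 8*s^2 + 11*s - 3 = -8*s^2 + 91*s - 33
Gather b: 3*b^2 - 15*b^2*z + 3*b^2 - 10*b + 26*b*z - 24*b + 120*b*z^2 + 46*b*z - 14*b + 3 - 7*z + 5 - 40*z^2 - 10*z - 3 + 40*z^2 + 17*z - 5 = b^2*(6 - 15*z) + b*(120*z^2 + 72*z - 48)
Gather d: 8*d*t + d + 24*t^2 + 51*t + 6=d*(8*t + 1) + 24*t^2 + 51*t + 6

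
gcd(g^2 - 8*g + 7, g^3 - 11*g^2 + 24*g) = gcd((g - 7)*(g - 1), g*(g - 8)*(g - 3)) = 1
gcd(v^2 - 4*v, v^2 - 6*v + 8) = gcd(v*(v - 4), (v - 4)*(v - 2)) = v - 4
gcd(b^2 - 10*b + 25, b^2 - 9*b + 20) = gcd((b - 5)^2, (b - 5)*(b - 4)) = b - 5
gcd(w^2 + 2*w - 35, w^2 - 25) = w - 5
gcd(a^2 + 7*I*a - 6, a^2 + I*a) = a + I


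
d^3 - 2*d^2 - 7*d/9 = d*(d - 7/3)*(d + 1/3)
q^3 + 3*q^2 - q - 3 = (q - 1)*(q + 1)*(q + 3)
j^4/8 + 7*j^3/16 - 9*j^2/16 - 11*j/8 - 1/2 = (j/4 + 1)*(j/2 + 1/2)*(j - 2)*(j + 1/2)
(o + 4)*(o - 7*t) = o^2 - 7*o*t + 4*o - 28*t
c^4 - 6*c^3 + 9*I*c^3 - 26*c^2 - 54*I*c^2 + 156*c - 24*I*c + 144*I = (c - 6)*(c + 2*I)*(c + 3*I)*(c + 4*I)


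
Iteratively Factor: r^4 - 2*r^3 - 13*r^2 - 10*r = (r + 1)*(r^3 - 3*r^2 - 10*r) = r*(r + 1)*(r^2 - 3*r - 10) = r*(r + 1)*(r + 2)*(r - 5)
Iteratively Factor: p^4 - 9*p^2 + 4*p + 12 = (p + 3)*(p^3 - 3*p^2 + 4) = (p - 2)*(p + 3)*(p^2 - p - 2) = (p - 2)*(p + 1)*(p + 3)*(p - 2)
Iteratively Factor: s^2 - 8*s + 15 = (s - 5)*(s - 3)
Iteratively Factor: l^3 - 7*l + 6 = (l + 3)*(l^2 - 3*l + 2) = (l - 2)*(l + 3)*(l - 1)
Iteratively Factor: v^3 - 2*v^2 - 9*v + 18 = (v - 3)*(v^2 + v - 6) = (v - 3)*(v + 3)*(v - 2)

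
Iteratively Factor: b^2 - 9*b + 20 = (b - 4)*(b - 5)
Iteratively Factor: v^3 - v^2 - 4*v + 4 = (v - 1)*(v^2 - 4) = (v - 1)*(v + 2)*(v - 2)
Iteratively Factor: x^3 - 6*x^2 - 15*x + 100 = (x - 5)*(x^2 - x - 20) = (x - 5)*(x + 4)*(x - 5)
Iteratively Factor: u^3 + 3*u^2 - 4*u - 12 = (u + 2)*(u^2 + u - 6) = (u + 2)*(u + 3)*(u - 2)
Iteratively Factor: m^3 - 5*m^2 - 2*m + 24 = (m - 3)*(m^2 - 2*m - 8) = (m - 3)*(m + 2)*(m - 4)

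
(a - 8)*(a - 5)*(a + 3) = a^3 - 10*a^2 + a + 120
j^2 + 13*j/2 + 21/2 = (j + 3)*(j + 7/2)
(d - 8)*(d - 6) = d^2 - 14*d + 48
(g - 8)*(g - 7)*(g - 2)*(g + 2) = g^4 - 15*g^3 + 52*g^2 + 60*g - 224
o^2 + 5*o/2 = o*(o + 5/2)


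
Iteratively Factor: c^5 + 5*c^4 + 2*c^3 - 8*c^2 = (c + 4)*(c^4 + c^3 - 2*c^2) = (c + 2)*(c + 4)*(c^3 - c^2) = (c - 1)*(c + 2)*(c + 4)*(c^2) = c*(c - 1)*(c + 2)*(c + 4)*(c)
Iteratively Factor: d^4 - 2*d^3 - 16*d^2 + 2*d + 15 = (d - 5)*(d^3 + 3*d^2 - d - 3) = (d - 5)*(d + 3)*(d^2 - 1) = (d - 5)*(d + 1)*(d + 3)*(d - 1)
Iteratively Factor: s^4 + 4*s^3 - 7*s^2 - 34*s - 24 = (s - 3)*(s^3 + 7*s^2 + 14*s + 8) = (s - 3)*(s + 4)*(s^2 + 3*s + 2) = (s - 3)*(s + 2)*(s + 4)*(s + 1)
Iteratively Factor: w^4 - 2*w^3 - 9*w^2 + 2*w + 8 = (w + 2)*(w^3 - 4*w^2 - w + 4) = (w - 1)*(w + 2)*(w^2 - 3*w - 4) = (w - 1)*(w + 1)*(w + 2)*(w - 4)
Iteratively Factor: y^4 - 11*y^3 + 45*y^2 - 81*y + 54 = (y - 3)*(y^3 - 8*y^2 + 21*y - 18) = (y - 3)*(y - 2)*(y^2 - 6*y + 9) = (y - 3)^2*(y - 2)*(y - 3)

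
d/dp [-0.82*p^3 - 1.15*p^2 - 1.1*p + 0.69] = -2.46*p^2 - 2.3*p - 1.1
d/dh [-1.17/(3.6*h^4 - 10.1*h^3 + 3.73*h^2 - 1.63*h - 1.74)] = (16.848*h^3 - 35.451*h^2 + 8.7282*h - 1.9071)/(-3.6*h^4 + 10.1*h^3 - 3.73*h^2 + 1.63*h + 1.74)^2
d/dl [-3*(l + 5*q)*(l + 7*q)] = -6*l - 36*q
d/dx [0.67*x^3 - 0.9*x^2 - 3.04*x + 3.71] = 2.01*x^2 - 1.8*x - 3.04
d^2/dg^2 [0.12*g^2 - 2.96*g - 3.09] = 0.240000000000000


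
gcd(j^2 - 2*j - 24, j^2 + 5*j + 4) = j + 4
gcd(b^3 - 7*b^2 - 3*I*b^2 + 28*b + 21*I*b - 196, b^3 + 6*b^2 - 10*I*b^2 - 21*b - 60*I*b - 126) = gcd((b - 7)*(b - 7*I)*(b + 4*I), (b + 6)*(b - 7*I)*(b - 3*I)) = b - 7*I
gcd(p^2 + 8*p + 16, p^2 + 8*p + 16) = p^2 + 8*p + 16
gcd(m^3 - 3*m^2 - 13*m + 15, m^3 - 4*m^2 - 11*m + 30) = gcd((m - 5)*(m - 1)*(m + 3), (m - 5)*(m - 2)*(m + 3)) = m^2 - 2*m - 15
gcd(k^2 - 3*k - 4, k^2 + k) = k + 1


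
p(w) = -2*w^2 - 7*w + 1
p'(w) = -4*w - 7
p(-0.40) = 3.48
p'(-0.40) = -5.40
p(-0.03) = 1.21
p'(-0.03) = -6.88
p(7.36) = -158.86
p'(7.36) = -36.44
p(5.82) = -107.48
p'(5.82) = -30.28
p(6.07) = -115.18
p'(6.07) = -31.28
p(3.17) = -41.29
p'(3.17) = -19.68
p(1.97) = -20.55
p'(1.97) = -14.88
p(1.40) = -12.72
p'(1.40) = -12.60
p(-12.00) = -203.00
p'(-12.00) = 41.00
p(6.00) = -113.00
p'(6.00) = -31.00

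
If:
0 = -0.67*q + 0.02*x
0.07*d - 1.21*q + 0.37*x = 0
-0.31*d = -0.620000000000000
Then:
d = 2.00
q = -0.01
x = -0.42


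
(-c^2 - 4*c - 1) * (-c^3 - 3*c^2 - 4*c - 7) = c^5 + 7*c^4 + 17*c^3 + 26*c^2 + 32*c + 7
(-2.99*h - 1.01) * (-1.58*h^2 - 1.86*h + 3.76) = 4.7242*h^3 + 7.1572*h^2 - 9.3638*h - 3.7976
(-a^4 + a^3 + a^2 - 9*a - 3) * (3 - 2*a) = 2*a^5 - 5*a^4 + a^3 + 21*a^2 - 21*a - 9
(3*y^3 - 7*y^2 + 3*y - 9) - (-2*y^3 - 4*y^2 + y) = 5*y^3 - 3*y^2 + 2*y - 9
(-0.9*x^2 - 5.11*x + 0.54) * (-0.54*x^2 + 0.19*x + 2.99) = 0.486*x^4 + 2.5884*x^3 - 3.9535*x^2 - 15.1763*x + 1.6146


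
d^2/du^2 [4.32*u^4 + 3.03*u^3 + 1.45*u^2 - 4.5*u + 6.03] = 51.84*u^2 + 18.18*u + 2.9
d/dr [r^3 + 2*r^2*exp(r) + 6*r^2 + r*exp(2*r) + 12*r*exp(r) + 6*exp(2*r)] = 2*r^2*exp(r) + 3*r^2 + 2*r*exp(2*r) + 16*r*exp(r) + 12*r + 13*exp(2*r) + 12*exp(r)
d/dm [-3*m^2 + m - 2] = 1 - 6*m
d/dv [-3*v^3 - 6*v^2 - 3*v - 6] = -9*v^2 - 12*v - 3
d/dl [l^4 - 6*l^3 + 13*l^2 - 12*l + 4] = 4*l^3 - 18*l^2 + 26*l - 12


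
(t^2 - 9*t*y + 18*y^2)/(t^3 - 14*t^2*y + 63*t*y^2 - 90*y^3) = 1/(t - 5*y)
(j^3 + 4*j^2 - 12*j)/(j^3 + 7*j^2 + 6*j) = (j - 2)/(j + 1)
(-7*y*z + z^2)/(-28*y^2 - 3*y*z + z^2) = z/(4*y + z)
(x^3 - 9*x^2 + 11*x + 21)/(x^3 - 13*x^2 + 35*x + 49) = (x - 3)/(x - 7)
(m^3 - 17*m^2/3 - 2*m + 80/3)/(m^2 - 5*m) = m - 2/3 - 16/(3*m)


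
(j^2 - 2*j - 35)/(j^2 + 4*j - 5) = (j - 7)/(j - 1)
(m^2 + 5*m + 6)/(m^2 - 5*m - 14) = (m + 3)/(m - 7)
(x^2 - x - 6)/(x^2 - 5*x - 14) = (x - 3)/(x - 7)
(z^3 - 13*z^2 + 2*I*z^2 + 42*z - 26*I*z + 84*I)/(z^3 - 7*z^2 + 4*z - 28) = (z - 6)/(z - 2*I)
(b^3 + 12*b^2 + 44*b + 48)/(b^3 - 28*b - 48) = (b + 6)/(b - 6)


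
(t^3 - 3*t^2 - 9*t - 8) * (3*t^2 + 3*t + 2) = 3*t^5 - 6*t^4 - 34*t^3 - 57*t^2 - 42*t - 16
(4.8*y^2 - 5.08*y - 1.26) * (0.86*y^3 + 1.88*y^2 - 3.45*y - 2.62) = 4.128*y^5 + 4.6552*y^4 - 27.194*y^3 + 2.5812*y^2 + 17.6566*y + 3.3012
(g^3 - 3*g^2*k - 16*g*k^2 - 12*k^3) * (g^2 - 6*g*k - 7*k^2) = g^5 - 9*g^4*k - 5*g^3*k^2 + 105*g^2*k^3 + 184*g*k^4 + 84*k^5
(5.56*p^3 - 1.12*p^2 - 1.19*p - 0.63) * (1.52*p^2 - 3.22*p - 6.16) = 8.4512*p^5 - 19.6056*p^4 - 32.452*p^3 + 9.7734*p^2 + 9.359*p + 3.8808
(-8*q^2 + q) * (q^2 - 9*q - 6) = -8*q^4 + 73*q^3 + 39*q^2 - 6*q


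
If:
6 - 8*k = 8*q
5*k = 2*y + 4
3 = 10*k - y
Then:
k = 2/15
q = 37/60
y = -5/3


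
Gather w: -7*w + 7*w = 0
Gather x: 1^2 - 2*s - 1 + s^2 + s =s^2 - s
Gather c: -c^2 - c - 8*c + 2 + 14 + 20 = -c^2 - 9*c + 36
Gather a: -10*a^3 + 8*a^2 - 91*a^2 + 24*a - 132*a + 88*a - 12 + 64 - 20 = -10*a^3 - 83*a^2 - 20*a + 32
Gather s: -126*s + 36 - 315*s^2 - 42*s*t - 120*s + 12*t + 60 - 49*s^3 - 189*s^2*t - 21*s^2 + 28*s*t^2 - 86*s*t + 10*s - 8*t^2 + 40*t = -49*s^3 + s^2*(-189*t - 336) + s*(28*t^2 - 128*t - 236) - 8*t^2 + 52*t + 96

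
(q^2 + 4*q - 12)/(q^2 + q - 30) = (q - 2)/(q - 5)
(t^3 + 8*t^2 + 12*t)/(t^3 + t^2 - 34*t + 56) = t*(t^2 + 8*t + 12)/(t^3 + t^2 - 34*t + 56)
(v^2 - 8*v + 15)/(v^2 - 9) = (v - 5)/(v + 3)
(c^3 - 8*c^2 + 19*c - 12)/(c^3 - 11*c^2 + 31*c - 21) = (c - 4)/(c - 7)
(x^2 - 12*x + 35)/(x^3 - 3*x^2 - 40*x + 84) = (x - 5)/(x^2 + 4*x - 12)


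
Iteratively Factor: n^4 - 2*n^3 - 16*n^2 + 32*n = (n)*(n^3 - 2*n^2 - 16*n + 32) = n*(n + 4)*(n^2 - 6*n + 8) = n*(n - 4)*(n + 4)*(n - 2)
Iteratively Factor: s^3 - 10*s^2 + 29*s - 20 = (s - 1)*(s^2 - 9*s + 20) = (s - 4)*(s - 1)*(s - 5)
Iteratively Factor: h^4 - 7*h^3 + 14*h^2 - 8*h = (h - 1)*(h^3 - 6*h^2 + 8*h) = (h - 2)*(h - 1)*(h^2 - 4*h) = h*(h - 2)*(h - 1)*(h - 4)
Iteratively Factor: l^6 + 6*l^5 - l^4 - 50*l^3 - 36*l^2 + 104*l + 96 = (l + 1)*(l^5 + 5*l^4 - 6*l^3 - 44*l^2 + 8*l + 96) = (l + 1)*(l + 4)*(l^4 + l^3 - 10*l^2 - 4*l + 24) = (l - 2)*(l + 1)*(l + 4)*(l^3 + 3*l^2 - 4*l - 12) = (l - 2)^2*(l + 1)*(l + 4)*(l^2 + 5*l + 6) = (l - 2)^2*(l + 1)*(l + 3)*(l + 4)*(l + 2)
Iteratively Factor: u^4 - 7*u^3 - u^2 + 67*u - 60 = (u - 5)*(u^3 - 2*u^2 - 11*u + 12) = (u - 5)*(u + 3)*(u^2 - 5*u + 4) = (u - 5)*(u - 4)*(u + 3)*(u - 1)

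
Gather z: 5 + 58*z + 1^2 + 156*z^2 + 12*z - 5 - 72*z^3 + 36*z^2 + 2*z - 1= -72*z^3 + 192*z^2 + 72*z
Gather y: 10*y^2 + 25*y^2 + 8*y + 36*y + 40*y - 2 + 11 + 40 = 35*y^2 + 84*y + 49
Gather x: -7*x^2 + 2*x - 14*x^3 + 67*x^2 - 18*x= -14*x^3 + 60*x^2 - 16*x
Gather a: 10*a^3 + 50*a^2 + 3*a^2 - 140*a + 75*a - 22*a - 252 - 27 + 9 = 10*a^3 + 53*a^2 - 87*a - 270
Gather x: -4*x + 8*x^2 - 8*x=8*x^2 - 12*x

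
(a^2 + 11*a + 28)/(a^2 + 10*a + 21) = (a + 4)/(a + 3)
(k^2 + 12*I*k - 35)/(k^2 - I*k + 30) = (k + 7*I)/(k - 6*I)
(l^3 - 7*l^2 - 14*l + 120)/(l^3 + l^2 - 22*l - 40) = (l - 6)/(l + 2)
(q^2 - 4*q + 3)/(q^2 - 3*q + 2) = (q - 3)/(q - 2)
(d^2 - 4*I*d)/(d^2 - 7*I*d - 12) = d/(d - 3*I)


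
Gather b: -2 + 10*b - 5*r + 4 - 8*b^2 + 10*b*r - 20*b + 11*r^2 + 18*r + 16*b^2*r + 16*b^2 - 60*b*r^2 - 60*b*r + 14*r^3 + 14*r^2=b^2*(16*r + 8) + b*(-60*r^2 - 50*r - 10) + 14*r^3 + 25*r^2 + 13*r + 2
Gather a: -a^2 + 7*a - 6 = -a^2 + 7*a - 6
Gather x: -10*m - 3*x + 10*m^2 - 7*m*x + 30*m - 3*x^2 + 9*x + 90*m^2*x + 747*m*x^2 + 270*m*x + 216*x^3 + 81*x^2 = 10*m^2 + 20*m + 216*x^3 + x^2*(747*m + 78) + x*(90*m^2 + 263*m + 6)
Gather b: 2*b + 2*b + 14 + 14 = 4*b + 28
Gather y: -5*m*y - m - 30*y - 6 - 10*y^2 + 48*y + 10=-m - 10*y^2 + y*(18 - 5*m) + 4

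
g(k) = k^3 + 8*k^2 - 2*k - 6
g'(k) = 3*k^2 + 16*k - 2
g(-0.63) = -1.81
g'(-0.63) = -10.89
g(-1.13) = 5.03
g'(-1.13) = -16.25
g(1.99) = 29.58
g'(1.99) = 41.72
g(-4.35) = 71.77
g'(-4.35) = -14.83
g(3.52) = 129.70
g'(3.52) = 91.49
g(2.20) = 38.97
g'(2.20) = 47.72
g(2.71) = 67.24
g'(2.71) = 63.39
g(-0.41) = -3.90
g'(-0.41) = -8.06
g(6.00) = 486.00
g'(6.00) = 202.00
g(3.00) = 87.00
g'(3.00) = 73.00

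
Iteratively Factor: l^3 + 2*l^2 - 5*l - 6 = (l - 2)*(l^2 + 4*l + 3) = (l - 2)*(l + 3)*(l + 1)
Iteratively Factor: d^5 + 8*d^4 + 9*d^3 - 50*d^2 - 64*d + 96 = (d - 1)*(d^4 + 9*d^3 + 18*d^2 - 32*d - 96) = (d - 1)*(d + 3)*(d^3 + 6*d^2 - 32) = (d - 1)*(d + 3)*(d + 4)*(d^2 + 2*d - 8) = (d - 2)*(d - 1)*(d + 3)*(d + 4)*(d + 4)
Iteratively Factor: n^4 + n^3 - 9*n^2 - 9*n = (n + 1)*(n^3 - 9*n) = (n - 3)*(n + 1)*(n^2 + 3*n) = n*(n - 3)*(n + 1)*(n + 3)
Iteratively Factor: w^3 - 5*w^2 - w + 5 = (w - 1)*(w^2 - 4*w - 5) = (w - 5)*(w - 1)*(w + 1)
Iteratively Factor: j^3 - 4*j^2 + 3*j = (j - 1)*(j^2 - 3*j) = j*(j - 1)*(j - 3)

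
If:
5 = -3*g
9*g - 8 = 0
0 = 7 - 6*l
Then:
No Solution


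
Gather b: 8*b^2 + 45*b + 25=8*b^2 + 45*b + 25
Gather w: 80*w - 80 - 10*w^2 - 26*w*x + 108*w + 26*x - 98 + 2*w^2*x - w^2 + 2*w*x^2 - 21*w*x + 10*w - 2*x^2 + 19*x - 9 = w^2*(2*x - 11) + w*(2*x^2 - 47*x + 198) - 2*x^2 + 45*x - 187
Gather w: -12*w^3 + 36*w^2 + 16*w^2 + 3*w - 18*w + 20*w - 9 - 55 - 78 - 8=-12*w^3 + 52*w^2 + 5*w - 150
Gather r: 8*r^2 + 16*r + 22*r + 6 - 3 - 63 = 8*r^2 + 38*r - 60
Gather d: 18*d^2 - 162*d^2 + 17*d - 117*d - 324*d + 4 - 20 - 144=-144*d^2 - 424*d - 160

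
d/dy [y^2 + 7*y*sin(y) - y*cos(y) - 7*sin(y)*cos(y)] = y*sin(y) + 7*y*cos(y) + 2*y + 7*sin(y) - cos(y) - 7*cos(2*y)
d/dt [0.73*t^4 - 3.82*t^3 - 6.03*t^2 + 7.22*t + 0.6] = 2.92*t^3 - 11.46*t^2 - 12.06*t + 7.22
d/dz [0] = 0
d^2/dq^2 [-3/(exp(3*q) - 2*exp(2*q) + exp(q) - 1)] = 3*(-2*(3*exp(2*q) - 4*exp(q) + 1)^2*exp(q) + (9*exp(2*q) - 8*exp(q) + 1)*(exp(3*q) - 2*exp(2*q) + exp(q) - 1))*exp(q)/(exp(3*q) - 2*exp(2*q) + exp(q) - 1)^3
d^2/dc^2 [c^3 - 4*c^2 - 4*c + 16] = 6*c - 8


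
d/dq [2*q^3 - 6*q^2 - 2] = 6*q*(q - 2)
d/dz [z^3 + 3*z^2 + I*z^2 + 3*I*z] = 3*z^2 + 2*z*(3 + I) + 3*I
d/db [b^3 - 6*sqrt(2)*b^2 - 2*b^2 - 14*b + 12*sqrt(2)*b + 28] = 3*b^2 - 12*sqrt(2)*b - 4*b - 14 + 12*sqrt(2)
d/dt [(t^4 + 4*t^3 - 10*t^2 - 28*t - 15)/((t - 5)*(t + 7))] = 2*(t^5 + 5*t^4 - 62*t^3 - 206*t^2 + 365*t + 505)/(t^4 + 4*t^3 - 66*t^2 - 140*t + 1225)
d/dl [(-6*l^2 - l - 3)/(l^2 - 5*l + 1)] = (31*l^2 - 6*l - 16)/(l^4 - 10*l^3 + 27*l^2 - 10*l + 1)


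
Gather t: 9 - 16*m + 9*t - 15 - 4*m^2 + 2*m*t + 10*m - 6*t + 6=-4*m^2 - 6*m + t*(2*m + 3)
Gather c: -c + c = 0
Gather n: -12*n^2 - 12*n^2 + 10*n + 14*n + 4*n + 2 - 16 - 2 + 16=-24*n^2 + 28*n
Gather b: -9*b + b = -8*b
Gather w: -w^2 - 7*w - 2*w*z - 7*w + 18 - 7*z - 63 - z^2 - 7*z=-w^2 + w*(-2*z - 14) - z^2 - 14*z - 45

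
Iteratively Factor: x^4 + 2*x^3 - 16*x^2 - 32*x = (x + 2)*(x^3 - 16*x) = (x - 4)*(x + 2)*(x^2 + 4*x) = x*(x - 4)*(x + 2)*(x + 4)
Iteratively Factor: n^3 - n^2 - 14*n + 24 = (n + 4)*(n^2 - 5*n + 6) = (n - 3)*(n + 4)*(n - 2)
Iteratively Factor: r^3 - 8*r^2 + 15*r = (r)*(r^2 - 8*r + 15) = r*(r - 3)*(r - 5)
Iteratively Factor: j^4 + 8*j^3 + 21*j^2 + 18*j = (j + 2)*(j^3 + 6*j^2 + 9*j) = j*(j + 2)*(j^2 + 6*j + 9) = j*(j + 2)*(j + 3)*(j + 3)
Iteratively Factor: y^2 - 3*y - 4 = (y - 4)*(y + 1)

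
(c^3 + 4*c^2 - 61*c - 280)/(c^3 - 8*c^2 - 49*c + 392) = (c + 5)/(c - 7)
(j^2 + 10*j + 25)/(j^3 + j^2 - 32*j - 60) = (j + 5)/(j^2 - 4*j - 12)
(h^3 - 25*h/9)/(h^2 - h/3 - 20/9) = h*(3*h + 5)/(3*h + 4)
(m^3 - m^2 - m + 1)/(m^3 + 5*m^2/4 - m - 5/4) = 4*(m - 1)/(4*m + 5)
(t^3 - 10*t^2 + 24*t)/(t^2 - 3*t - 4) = t*(t - 6)/(t + 1)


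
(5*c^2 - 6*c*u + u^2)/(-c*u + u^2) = (-5*c + u)/u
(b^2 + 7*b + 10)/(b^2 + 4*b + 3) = (b^2 + 7*b + 10)/(b^2 + 4*b + 3)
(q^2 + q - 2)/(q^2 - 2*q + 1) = (q + 2)/(q - 1)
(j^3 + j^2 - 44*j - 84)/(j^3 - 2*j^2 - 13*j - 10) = (j^2 - j - 42)/(j^2 - 4*j - 5)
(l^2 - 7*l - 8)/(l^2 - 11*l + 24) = (l + 1)/(l - 3)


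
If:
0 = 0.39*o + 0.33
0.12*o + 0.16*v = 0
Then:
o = -0.85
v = 0.63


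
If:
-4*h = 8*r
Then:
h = -2*r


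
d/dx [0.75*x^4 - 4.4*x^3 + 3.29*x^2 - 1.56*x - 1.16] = 3.0*x^3 - 13.2*x^2 + 6.58*x - 1.56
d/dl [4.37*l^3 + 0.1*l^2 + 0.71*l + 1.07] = 13.11*l^2 + 0.2*l + 0.71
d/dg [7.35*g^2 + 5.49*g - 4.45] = 14.7*g + 5.49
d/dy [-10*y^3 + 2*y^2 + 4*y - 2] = -30*y^2 + 4*y + 4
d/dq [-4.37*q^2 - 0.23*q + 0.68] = -8.74*q - 0.23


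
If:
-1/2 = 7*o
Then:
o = -1/14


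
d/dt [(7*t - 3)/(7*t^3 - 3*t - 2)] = (49*t^3 - 21*t - 3*(7*t - 3)*(7*t^2 - 1) - 14)/(-7*t^3 + 3*t + 2)^2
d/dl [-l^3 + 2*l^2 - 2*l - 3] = -3*l^2 + 4*l - 2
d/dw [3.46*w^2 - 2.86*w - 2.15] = 6.92*w - 2.86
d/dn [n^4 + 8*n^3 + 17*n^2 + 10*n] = 4*n^3 + 24*n^2 + 34*n + 10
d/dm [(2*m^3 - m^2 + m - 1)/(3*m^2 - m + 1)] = 2*m*(3*m^3 - 2*m^2 + 2*m + 2)/(9*m^4 - 6*m^3 + 7*m^2 - 2*m + 1)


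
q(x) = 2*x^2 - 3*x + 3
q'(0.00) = -3.00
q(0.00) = 3.00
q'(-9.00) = -39.00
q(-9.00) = 192.00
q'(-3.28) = -16.12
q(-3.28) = 34.36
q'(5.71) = 19.84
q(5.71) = 51.08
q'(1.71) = 3.84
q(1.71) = 3.72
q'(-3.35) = -16.40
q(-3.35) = 35.50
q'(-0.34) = -4.36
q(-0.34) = 4.25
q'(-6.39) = -28.56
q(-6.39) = 103.83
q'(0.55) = -0.80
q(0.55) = 1.96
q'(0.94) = 0.76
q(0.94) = 1.95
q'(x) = 4*x - 3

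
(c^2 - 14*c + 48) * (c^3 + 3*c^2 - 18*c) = c^5 - 11*c^4 - 12*c^3 + 396*c^2 - 864*c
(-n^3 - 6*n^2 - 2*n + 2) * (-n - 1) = n^4 + 7*n^3 + 8*n^2 - 2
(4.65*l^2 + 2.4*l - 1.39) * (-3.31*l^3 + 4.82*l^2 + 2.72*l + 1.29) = -15.3915*l^5 + 14.469*l^4 + 28.8169*l^3 + 5.8267*l^2 - 0.6848*l - 1.7931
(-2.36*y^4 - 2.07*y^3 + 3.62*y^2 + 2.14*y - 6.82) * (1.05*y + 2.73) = -2.478*y^5 - 8.6163*y^4 - 1.8501*y^3 + 12.1296*y^2 - 1.3188*y - 18.6186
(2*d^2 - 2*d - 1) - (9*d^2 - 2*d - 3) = 2 - 7*d^2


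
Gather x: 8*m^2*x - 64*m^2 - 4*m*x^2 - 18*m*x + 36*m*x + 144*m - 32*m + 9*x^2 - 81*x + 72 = -64*m^2 + 112*m + x^2*(9 - 4*m) + x*(8*m^2 + 18*m - 81) + 72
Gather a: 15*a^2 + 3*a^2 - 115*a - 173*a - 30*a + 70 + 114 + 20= 18*a^2 - 318*a + 204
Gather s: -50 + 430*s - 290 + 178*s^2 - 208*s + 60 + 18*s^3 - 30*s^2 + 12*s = 18*s^3 + 148*s^2 + 234*s - 280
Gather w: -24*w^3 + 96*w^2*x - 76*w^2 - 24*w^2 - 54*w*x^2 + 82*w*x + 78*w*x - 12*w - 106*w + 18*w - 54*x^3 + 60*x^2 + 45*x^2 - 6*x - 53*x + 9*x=-24*w^3 + w^2*(96*x - 100) + w*(-54*x^2 + 160*x - 100) - 54*x^3 + 105*x^2 - 50*x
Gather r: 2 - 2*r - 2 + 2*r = 0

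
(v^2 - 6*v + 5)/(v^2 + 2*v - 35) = (v - 1)/(v + 7)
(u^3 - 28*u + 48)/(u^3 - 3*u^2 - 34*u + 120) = (u - 2)/(u - 5)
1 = 1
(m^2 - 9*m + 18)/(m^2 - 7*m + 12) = (m - 6)/(m - 4)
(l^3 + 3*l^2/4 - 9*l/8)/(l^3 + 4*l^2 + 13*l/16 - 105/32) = 4*l*(2*l + 3)/(8*l^2 + 38*l + 35)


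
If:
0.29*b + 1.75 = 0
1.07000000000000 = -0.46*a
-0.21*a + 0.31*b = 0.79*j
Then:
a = -2.33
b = -6.03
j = -1.75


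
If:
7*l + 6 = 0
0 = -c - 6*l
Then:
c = 36/7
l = -6/7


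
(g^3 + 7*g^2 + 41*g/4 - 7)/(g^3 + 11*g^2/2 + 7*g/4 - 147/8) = 2*(2*g^2 + 7*g - 4)/(4*g^2 + 8*g - 21)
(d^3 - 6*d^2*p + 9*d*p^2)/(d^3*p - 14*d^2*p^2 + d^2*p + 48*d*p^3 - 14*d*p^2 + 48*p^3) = d*(d^2 - 6*d*p + 9*p^2)/(p*(d^3 - 14*d^2*p + d^2 + 48*d*p^2 - 14*d*p + 48*p^2))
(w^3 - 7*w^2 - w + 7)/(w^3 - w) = (w - 7)/w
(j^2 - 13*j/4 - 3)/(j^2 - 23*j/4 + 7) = (4*j + 3)/(4*j - 7)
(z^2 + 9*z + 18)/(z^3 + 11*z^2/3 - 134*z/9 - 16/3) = 9*(z + 3)/(9*z^2 - 21*z - 8)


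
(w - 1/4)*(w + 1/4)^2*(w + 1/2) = w^4 + 3*w^3/4 + w^2/16 - 3*w/64 - 1/128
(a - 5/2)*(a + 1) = a^2 - 3*a/2 - 5/2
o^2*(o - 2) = o^3 - 2*o^2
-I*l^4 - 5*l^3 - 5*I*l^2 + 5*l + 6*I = (l - 1)*(l - 6*I)*(l + I)*(-I*l - I)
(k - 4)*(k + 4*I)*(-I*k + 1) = -I*k^3 + 5*k^2 + 4*I*k^2 - 20*k + 4*I*k - 16*I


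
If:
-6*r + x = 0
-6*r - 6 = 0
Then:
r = -1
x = -6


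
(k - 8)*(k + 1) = k^2 - 7*k - 8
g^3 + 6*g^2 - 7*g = g*(g - 1)*(g + 7)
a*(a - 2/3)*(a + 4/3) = a^3 + 2*a^2/3 - 8*a/9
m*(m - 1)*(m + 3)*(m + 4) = m^4 + 6*m^3 + 5*m^2 - 12*m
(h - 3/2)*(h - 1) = h^2 - 5*h/2 + 3/2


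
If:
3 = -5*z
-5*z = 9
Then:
No Solution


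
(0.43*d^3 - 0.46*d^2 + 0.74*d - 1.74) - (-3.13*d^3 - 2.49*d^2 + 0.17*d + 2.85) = 3.56*d^3 + 2.03*d^2 + 0.57*d - 4.59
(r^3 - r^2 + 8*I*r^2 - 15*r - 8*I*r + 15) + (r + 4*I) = r^3 - r^2 + 8*I*r^2 - 14*r - 8*I*r + 15 + 4*I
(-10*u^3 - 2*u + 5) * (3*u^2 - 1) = -30*u^5 + 4*u^3 + 15*u^2 + 2*u - 5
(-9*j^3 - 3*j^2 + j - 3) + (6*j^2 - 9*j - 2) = -9*j^3 + 3*j^2 - 8*j - 5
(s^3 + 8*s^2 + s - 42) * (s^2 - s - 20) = s^5 + 7*s^4 - 27*s^3 - 203*s^2 + 22*s + 840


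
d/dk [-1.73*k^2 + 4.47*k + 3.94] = 4.47 - 3.46*k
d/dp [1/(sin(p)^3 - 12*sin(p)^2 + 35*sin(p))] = (-3*cos(p) + 24/tan(p) - 35*cos(p)/sin(p)^2)/((sin(p) - 7)^2*(sin(p) - 5)^2)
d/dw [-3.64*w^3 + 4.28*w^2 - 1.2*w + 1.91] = -10.92*w^2 + 8.56*w - 1.2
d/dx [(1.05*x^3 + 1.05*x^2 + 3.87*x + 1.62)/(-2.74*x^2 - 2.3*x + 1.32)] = (-2.877*x^4 - 4.83*x^3 + 12.3468*x^2 + 11.6496*x + 8.8344)/(7.5076*x^4 + 12.604*x^3 - 1.9436*x^2 - 6.072*x + 1.7424)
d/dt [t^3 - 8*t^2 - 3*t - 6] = 3*t^2 - 16*t - 3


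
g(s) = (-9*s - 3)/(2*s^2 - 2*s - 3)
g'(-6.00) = 0.09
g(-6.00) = 0.63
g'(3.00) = 2.70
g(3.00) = -3.33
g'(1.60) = 73.97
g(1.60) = 16.11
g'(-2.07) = 0.78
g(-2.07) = 1.61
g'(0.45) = 2.46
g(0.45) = 2.02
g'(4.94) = 0.40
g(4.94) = -1.32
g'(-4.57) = 0.15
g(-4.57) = 0.80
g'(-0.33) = 4.22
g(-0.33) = 0.01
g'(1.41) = 21.68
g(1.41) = 8.51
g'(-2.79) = 0.39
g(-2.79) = 1.22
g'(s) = (2 - 4*s)*(-9*s - 3)/(2*s^2 - 2*s - 3)^2 - 9/(2*s^2 - 2*s - 3)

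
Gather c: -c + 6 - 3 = 3 - c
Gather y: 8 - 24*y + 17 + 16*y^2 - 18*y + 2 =16*y^2 - 42*y + 27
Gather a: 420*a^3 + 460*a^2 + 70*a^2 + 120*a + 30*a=420*a^3 + 530*a^2 + 150*a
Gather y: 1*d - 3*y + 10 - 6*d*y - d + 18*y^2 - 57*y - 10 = 18*y^2 + y*(-6*d - 60)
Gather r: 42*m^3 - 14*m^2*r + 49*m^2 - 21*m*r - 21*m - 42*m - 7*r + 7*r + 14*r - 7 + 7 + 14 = 42*m^3 + 49*m^2 - 63*m + r*(-14*m^2 - 21*m + 14) + 14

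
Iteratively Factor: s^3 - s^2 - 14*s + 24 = (s - 3)*(s^2 + 2*s - 8) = (s - 3)*(s + 4)*(s - 2)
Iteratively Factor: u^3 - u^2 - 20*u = (u - 5)*(u^2 + 4*u) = (u - 5)*(u + 4)*(u)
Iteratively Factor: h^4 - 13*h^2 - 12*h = (h + 1)*(h^3 - h^2 - 12*h) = h*(h + 1)*(h^2 - h - 12) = h*(h - 4)*(h + 1)*(h + 3)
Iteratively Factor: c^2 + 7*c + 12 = (c + 3)*(c + 4)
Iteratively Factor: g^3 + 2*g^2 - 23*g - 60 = (g + 3)*(g^2 - g - 20) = (g + 3)*(g + 4)*(g - 5)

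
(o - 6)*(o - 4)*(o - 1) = o^3 - 11*o^2 + 34*o - 24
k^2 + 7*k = k*(k + 7)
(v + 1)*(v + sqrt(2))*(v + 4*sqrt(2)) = v^3 + v^2 + 5*sqrt(2)*v^2 + 5*sqrt(2)*v + 8*v + 8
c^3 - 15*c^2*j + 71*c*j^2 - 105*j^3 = (c - 7*j)*(c - 5*j)*(c - 3*j)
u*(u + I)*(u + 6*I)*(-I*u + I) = -I*u^4 + 7*u^3 + I*u^3 - 7*u^2 + 6*I*u^2 - 6*I*u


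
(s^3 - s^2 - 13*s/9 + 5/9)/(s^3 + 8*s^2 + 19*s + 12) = (s^2 - 2*s + 5/9)/(s^2 + 7*s + 12)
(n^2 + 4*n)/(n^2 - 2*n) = (n + 4)/(n - 2)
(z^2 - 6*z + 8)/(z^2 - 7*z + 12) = (z - 2)/(z - 3)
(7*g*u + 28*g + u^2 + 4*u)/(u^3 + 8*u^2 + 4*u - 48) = (7*g + u)/(u^2 + 4*u - 12)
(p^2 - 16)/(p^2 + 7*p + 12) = (p - 4)/(p + 3)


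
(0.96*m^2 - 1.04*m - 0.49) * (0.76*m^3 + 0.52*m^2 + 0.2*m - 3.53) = 0.7296*m^5 - 0.2912*m^4 - 0.7212*m^3 - 3.8516*m^2 + 3.5732*m + 1.7297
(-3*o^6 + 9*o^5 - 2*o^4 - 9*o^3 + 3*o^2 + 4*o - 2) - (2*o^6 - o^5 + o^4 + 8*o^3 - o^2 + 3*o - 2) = -5*o^6 + 10*o^5 - 3*o^4 - 17*o^3 + 4*o^2 + o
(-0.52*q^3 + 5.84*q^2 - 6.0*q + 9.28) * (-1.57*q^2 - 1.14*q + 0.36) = 0.8164*q^5 - 8.576*q^4 + 2.5752*q^3 - 5.6272*q^2 - 12.7392*q + 3.3408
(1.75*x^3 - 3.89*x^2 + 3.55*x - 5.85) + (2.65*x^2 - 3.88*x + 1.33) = 1.75*x^3 - 1.24*x^2 - 0.33*x - 4.52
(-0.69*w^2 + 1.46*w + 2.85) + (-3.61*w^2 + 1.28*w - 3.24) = -4.3*w^2 + 2.74*w - 0.39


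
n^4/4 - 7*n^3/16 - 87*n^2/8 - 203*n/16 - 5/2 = (n/4 + 1/4)*(n - 8)*(n + 1/4)*(n + 5)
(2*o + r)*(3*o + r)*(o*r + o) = 6*o^3*r + 6*o^3 + 5*o^2*r^2 + 5*o^2*r + o*r^3 + o*r^2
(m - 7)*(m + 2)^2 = m^3 - 3*m^2 - 24*m - 28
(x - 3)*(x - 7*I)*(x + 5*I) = x^3 - 3*x^2 - 2*I*x^2 + 35*x + 6*I*x - 105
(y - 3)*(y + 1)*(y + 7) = y^3 + 5*y^2 - 17*y - 21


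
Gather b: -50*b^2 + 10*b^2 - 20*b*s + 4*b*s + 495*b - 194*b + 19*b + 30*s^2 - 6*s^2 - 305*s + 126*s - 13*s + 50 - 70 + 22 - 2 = -40*b^2 + b*(320 - 16*s) + 24*s^2 - 192*s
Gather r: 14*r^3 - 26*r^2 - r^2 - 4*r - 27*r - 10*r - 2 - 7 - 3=14*r^3 - 27*r^2 - 41*r - 12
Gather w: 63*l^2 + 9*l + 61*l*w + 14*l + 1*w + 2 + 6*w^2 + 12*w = 63*l^2 + 23*l + 6*w^2 + w*(61*l + 13) + 2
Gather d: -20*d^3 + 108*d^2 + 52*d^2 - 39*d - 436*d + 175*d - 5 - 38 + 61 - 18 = -20*d^3 + 160*d^2 - 300*d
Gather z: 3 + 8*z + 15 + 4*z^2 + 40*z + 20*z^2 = 24*z^2 + 48*z + 18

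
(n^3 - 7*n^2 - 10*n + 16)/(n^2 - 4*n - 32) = (n^2 + n - 2)/(n + 4)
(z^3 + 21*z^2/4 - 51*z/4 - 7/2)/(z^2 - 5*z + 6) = (4*z^2 + 29*z + 7)/(4*(z - 3))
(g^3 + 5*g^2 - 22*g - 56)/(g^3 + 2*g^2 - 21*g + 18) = (g^3 + 5*g^2 - 22*g - 56)/(g^3 + 2*g^2 - 21*g + 18)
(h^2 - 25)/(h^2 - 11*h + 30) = (h + 5)/(h - 6)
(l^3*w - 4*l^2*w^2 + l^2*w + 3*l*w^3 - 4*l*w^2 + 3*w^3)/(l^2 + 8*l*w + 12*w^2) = w*(l^3 - 4*l^2*w + l^2 + 3*l*w^2 - 4*l*w + 3*w^2)/(l^2 + 8*l*w + 12*w^2)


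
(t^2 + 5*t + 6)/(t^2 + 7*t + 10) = (t + 3)/(t + 5)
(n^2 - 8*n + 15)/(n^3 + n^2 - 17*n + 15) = (n - 5)/(n^2 + 4*n - 5)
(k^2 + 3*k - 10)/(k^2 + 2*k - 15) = (k - 2)/(k - 3)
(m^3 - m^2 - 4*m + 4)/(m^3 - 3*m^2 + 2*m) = (m + 2)/m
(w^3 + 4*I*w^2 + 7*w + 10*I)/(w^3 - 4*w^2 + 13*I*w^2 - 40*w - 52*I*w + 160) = (w^2 - I*w + 2)/(w^2 + w*(-4 + 8*I) - 32*I)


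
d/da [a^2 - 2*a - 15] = 2*a - 2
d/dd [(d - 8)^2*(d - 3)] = (d - 8)*(3*d - 14)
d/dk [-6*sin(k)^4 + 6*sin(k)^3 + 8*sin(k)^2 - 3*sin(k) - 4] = (-24*sin(k)^3 + 18*sin(k)^2 + 16*sin(k) - 3)*cos(k)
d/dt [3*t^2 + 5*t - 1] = 6*t + 5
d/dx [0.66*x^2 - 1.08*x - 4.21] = 1.32*x - 1.08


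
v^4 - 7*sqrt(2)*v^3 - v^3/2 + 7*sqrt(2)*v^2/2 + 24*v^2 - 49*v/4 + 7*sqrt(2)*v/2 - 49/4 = (v - 1)*(v + 1/2)*(v - 7*sqrt(2)/2)^2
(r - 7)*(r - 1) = r^2 - 8*r + 7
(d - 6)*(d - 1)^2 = d^3 - 8*d^2 + 13*d - 6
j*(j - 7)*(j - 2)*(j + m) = j^4 + j^3*m - 9*j^3 - 9*j^2*m + 14*j^2 + 14*j*m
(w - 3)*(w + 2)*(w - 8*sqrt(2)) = w^3 - 8*sqrt(2)*w^2 - w^2 - 6*w + 8*sqrt(2)*w + 48*sqrt(2)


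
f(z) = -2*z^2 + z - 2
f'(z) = 1 - 4*z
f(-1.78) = -10.12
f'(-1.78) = 8.12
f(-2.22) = -14.08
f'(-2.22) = 9.88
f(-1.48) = -7.86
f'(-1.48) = 6.92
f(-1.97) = -11.73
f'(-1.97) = 8.88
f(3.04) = -17.44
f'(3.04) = -11.16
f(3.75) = -26.38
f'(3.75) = -14.00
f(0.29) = -1.88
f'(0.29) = -0.16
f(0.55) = -2.06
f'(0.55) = -1.20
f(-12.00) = -302.00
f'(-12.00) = 49.00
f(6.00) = -68.00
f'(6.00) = -23.00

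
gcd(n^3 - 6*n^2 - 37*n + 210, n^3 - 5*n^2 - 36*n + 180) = n^2 + n - 30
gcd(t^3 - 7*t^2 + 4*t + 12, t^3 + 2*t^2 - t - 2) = t + 1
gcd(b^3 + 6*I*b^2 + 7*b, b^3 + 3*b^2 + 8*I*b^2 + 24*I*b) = b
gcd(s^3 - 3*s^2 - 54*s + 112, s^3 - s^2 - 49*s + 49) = s + 7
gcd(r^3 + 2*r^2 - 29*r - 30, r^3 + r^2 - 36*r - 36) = r^2 + 7*r + 6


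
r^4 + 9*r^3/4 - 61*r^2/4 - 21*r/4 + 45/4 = (r - 3)*(r - 3/4)*(r + 1)*(r + 5)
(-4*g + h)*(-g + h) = 4*g^2 - 5*g*h + h^2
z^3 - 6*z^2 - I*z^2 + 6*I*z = z*(z - 6)*(z - I)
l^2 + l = l*(l + 1)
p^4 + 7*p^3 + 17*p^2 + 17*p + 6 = (p + 1)^2*(p + 2)*(p + 3)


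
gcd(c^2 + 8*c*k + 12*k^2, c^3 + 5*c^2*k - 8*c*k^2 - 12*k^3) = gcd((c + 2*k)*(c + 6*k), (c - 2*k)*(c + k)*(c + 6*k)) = c + 6*k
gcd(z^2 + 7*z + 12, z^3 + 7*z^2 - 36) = z + 3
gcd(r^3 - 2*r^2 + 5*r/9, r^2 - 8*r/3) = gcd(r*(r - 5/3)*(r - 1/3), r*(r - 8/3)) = r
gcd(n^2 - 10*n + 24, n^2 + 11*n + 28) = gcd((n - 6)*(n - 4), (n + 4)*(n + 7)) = 1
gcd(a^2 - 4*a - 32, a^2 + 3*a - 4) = a + 4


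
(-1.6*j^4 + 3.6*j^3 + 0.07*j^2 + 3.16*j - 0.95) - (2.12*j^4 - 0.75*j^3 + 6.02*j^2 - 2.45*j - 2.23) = -3.72*j^4 + 4.35*j^3 - 5.95*j^2 + 5.61*j + 1.28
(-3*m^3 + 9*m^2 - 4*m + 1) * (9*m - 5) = -27*m^4 + 96*m^3 - 81*m^2 + 29*m - 5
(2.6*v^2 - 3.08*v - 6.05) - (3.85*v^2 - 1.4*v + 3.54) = -1.25*v^2 - 1.68*v - 9.59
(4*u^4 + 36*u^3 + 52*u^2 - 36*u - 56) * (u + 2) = 4*u^5 + 44*u^4 + 124*u^3 + 68*u^2 - 128*u - 112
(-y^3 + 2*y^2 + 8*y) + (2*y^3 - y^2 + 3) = y^3 + y^2 + 8*y + 3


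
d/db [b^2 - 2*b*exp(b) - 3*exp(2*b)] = -2*b*exp(b) + 2*b - 6*exp(2*b) - 2*exp(b)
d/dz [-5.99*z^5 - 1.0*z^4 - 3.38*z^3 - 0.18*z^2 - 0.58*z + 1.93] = -29.95*z^4 - 4.0*z^3 - 10.14*z^2 - 0.36*z - 0.58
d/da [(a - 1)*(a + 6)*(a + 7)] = 3*a^2 + 24*a + 29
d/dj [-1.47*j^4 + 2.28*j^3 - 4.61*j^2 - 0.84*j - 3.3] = -5.88*j^3 + 6.84*j^2 - 9.22*j - 0.84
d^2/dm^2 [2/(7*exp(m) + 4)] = (98*exp(m) - 56)*exp(m)/(7*exp(m) + 4)^3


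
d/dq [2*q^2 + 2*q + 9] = 4*q + 2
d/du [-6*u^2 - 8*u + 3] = -12*u - 8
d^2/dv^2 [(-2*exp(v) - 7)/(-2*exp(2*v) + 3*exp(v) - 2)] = (8*exp(4*v) + 124*exp(3*v) - 174*exp(2*v) - 37*exp(v) + 50)*exp(v)/(8*exp(6*v) - 36*exp(5*v) + 78*exp(4*v) - 99*exp(3*v) + 78*exp(2*v) - 36*exp(v) + 8)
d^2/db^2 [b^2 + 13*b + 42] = 2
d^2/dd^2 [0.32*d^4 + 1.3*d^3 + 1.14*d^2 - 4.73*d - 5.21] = 3.84*d^2 + 7.8*d + 2.28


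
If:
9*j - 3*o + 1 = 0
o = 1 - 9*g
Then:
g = 1/9 - o/9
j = o/3 - 1/9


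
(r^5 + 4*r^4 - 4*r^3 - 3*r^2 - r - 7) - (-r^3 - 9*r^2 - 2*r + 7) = r^5 + 4*r^4 - 3*r^3 + 6*r^2 + r - 14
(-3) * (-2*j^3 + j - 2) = 6*j^3 - 3*j + 6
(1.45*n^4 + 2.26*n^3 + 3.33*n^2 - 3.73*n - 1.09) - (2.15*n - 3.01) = 1.45*n^4 + 2.26*n^3 + 3.33*n^2 - 5.88*n + 1.92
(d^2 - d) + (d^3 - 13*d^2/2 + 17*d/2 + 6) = d^3 - 11*d^2/2 + 15*d/2 + 6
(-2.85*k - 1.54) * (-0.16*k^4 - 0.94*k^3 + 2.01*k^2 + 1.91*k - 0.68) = 0.456*k^5 + 2.9254*k^4 - 4.2809*k^3 - 8.5389*k^2 - 1.0034*k + 1.0472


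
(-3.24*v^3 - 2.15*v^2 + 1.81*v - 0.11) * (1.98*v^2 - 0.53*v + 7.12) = -6.4152*v^5 - 2.5398*v^4 - 18.3455*v^3 - 16.4851*v^2 + 12.9455*v - 0.7832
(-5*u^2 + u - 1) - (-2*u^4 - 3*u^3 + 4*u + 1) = 2*u^4 + 3*u^3 - 5*u^2 - 3*u - 2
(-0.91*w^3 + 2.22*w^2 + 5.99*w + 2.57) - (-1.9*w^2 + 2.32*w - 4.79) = -0.91*w^3 + 4.12*w^2 + 3.67*w + 7.36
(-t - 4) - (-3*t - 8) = 2*t + 4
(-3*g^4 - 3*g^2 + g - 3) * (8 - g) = 3*g^5 - 24*g^4 + 3*g^3 - 25*g^2 + 11*g - 24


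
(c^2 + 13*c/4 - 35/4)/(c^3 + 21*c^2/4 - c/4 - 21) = (c + 5)/(c^2 + 7*c + 12)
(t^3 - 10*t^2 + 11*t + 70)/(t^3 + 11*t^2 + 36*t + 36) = (t^2 - 12*t + 35)/(t^2 + 9*t + 18)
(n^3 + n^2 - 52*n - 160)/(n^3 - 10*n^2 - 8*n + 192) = (n + 5)/(n - 6)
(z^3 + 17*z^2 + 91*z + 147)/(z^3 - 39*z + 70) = (z^2 + 10*z + 21)/(z^2 - 7*z + 10)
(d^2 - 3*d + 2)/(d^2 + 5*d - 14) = (d - 1)/(d + 7)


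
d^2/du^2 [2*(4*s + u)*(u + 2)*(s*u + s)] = 4*s*(4*s + 3*u + 3)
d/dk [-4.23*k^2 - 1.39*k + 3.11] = -8.46*k - 1.39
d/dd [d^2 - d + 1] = 2*d - 1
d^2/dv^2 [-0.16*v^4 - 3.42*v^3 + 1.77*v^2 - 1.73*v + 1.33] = -1.92*v^2 - 20.52*v + 3.54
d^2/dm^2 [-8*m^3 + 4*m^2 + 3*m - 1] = 8 - 48*m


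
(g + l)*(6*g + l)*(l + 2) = 6*g^2*l + 12*g^2 + 7*g*l^2 + 14*g*l + l^3 + 2*l^2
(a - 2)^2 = a^2 - 4*a + 4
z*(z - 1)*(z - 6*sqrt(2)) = z^3 - 6*sqrt(2)*z^2 - z^2 + 6*sqrt(2)*z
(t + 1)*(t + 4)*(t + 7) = t^3 + 12*t^2 + 39*t + 28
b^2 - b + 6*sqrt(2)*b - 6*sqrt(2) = (b - 1)*(b + 6*sqrt(2))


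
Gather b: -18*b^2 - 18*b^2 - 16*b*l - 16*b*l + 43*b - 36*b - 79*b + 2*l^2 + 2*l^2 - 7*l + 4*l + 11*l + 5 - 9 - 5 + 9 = -36*b^2 + b*(-32*l - 72) + 4*l^2 + 8*l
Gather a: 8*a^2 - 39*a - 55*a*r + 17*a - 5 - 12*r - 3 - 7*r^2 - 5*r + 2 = 8*a^2 + a*(-55*r - 22) - 7*r^2 - 17*r - 6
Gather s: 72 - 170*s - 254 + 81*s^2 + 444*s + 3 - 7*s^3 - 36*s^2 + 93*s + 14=-7*s^3 + 45*s^2 + 367*s - 165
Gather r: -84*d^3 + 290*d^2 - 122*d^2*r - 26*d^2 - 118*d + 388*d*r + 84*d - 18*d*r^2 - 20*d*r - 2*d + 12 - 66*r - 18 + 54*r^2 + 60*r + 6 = -84*d^3 + 264*d^2 - 36*d + r^2*(54 - 18*d) + r*(-122*d^2 + 368*d - 6)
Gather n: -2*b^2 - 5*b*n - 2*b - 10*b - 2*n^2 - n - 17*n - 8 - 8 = -2*b^2 - 12*b - 2*n^2 + n*(-5*b - 18) - 16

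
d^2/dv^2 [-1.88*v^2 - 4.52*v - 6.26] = -3.76000000000000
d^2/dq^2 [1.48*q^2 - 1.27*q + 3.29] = 2.96000000000000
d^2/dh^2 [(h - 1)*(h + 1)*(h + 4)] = 6*h + 8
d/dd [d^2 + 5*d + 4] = 2*d + 5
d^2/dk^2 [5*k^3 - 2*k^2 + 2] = 30*k - 4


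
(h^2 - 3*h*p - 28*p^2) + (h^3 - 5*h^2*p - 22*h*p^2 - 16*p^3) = h^3 - 5*h^2*p + h^2 - 22*h*p^2 - 3*h*p - 16*p^3 - 28*p^2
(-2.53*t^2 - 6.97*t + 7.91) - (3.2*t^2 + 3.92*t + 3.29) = -5.73*t^2 - 10.89*t + 4.62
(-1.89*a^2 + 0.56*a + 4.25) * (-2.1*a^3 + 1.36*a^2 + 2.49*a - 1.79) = 3.969*a^5 - 3.7464*a^4 - 12.8695*a^3 + 10.5575*a^2 + 9.5801*a - 7.6075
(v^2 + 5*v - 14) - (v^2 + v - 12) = 4*v - 2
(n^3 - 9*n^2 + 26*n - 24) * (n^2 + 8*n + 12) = n^5 - n^4 - 34*n^3 + 76*n^2 + 120*n - 288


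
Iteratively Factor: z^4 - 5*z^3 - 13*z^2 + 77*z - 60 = (z - 5)*(z^3 - 13*z + 12) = (z - 5)*(z - 1)*(z^2 + z - 12) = (z - 5)*(z - 1)*(z + 4)*(z - 3)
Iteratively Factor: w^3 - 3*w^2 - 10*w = (w)*(w^2 - 3*w - 10) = w*(w + 2)*(w - 5)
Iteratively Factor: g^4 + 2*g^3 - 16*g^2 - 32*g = (g + 4)*(g^3 - 2*g^2 - 8*g) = (g + 2)*(g + 4)*(g^2 - 4*g) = g*(g + 2)*(g + 4)*(g - 4)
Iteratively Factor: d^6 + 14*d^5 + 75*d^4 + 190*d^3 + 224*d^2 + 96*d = (d + 1)*(d^5 + 13*d^4 + 62*d^3 + 128*d^2 + 96*d) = (d + 1)*(d + 3)*(d^4 + 10*d^3 + 32*d^2 + 32*d) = (d + 1)*(d + 3)*(d + 4)*(d^3 + 6*d^2 + 8*d) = d*(d + 1)*(d + 3)*(d + 4)*(d^2 + 6*d + 8) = d*(d + 1)*(d + 2)*(d + 3)*(d + 4)*(d + 4)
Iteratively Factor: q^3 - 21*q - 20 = (q - 5)*(q^2 + 5*q + 4) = (q - 5)*(q + 1)*(q + 4)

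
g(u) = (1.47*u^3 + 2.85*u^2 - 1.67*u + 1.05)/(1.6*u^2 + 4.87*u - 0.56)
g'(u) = (-3.2*u - 4.87)*(1.47*u^3 + 2.85*u^2 - 1.67*u + 1.05)/(1.6*u^2 + 4.87*u - 0.56)^2 + (4.41*u^2 + 5.7*u - 1.67)/(1.6*u^2 + 4.87*u - 0.56) = (2.352*u^4 + 14.3178*u^3 + 14.0819*u^2 - 6.552*u - 4.1783)/(2.56*u^4 + 15.584*u^3 + 21.9249*u^2 - 5.4544*u + 0.3136)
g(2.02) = 1.36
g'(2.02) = 0.79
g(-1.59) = -1.17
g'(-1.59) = -0.04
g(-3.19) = -66.18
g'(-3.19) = -1760.36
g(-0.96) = -1.06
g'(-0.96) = 0.31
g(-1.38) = -1.16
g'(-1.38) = 0.14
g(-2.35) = -0.52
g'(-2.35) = -2.50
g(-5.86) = -7.24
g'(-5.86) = 0.61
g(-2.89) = 4.57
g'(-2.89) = -30.43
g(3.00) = 2.16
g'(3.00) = 0.84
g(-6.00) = -7.33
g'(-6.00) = 0.64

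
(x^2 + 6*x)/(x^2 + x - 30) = x/(x - 5)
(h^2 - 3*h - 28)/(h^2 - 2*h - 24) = (h - 7)/(h - 6)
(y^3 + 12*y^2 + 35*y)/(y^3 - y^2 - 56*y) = (y + 5)/(y - 8)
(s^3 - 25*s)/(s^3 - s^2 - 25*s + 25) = s/(s - 1)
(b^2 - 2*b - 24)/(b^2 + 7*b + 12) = (b - 6)/(b + 3)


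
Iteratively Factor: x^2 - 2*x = (x)*(x - 2)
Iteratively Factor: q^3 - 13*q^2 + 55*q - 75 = (q - 5)*(q^2 - 8*q + 15) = (q - 5)*(q - 3)*(q - 5)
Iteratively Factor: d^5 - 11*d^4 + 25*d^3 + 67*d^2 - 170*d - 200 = (d + 2)*(d^4 - 13*d^3 + 51*d^2 - 35*d - 100) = (d - 5)*(d + 2)*(d^3 - 8*d^2 + 11*d + 20) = (d - 5)^2*(d + 2)*(d^2 - 3*d - 4) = (d - 5)^2*(d + 1)*(d + 2)*(d - 4)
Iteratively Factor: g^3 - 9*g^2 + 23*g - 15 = (g - 1)*(g^2 - 8*g + 15) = (g - 3)*(g - 1)*(g - 5)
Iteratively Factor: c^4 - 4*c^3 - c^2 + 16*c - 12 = (c + 2)*(c^3 - 6*c^2 + 11*c - 6) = (c - 3)*(c + 2)*(c^2 - 3*c + 2) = (c - 3)*(c - 1)*(c + 2)*(c - 2)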